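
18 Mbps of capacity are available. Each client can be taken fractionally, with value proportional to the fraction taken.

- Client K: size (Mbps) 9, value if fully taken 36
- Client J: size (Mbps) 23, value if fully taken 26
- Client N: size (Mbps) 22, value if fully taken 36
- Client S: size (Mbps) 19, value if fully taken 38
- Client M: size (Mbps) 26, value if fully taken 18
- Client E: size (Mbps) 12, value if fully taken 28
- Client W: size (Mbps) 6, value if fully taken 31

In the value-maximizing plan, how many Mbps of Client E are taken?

3

Best value per unit of size first: Client W 31/6≈5.17, Client K 36/9≈4, Client E 28/12≈2.33, Client S 38/19≈2, Client N 36/22≈1.64, Client J 26/23≈1.13, Client M 18/26≈0.692.
Take all of Client W (6 Mbps, value 31) ; 12 Mbps left.
All 9 Mbps of Client K fit (value 36) ; 3 remain.
Fill the last 3 Mbps with part of Client E: 3/12 of it earns 7.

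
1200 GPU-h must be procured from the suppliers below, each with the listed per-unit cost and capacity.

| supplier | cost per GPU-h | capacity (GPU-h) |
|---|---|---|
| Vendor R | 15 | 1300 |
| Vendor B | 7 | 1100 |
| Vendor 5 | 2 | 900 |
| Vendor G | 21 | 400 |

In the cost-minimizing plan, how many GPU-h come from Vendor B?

Fill from the cheapest supplier first.
Vendor 5 (2): use full 900 → 300 GPU-h to go.
Vendor B at 7: take 300 of its 1100 → requirement met.
Vendor R, Vendor G: unused.

300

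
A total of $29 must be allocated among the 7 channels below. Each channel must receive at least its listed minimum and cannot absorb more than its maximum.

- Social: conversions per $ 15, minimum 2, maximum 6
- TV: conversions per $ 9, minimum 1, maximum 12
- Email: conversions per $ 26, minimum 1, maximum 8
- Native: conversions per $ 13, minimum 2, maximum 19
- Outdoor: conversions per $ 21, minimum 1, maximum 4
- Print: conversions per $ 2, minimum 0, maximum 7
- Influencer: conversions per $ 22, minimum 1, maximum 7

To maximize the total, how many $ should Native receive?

3

Meeting every minimum uses 2+1+1+2+1+0+1 = 8 $, leaving 21.
Order the channels by conversions per $: Email 26 > Influencer 22 > Outdoor 21 > Social 15 > Native 13 > TV 9 > Print 2.
Email takes 7 more to reach its cap of 8 — 14 left.
Give Influencer 6 more to hit its cap of 7 — 8 left.
Give Outdoor 3 more to hit its cap of 4 — 5 left.
Social: +4 to 6 (cap) — 1 left.
Native has room for 17 more but only 1 remain, so it gets 3.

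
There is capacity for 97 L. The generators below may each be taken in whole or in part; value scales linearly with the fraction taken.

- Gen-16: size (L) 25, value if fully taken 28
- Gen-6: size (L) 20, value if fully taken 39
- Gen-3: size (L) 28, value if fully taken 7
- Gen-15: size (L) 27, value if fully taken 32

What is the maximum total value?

Best value per unit of size first: Gen-6 39/20≈1.95, Gen-15 32/27≈1.19, Gen-16 28/25≈1.12, Gen-3 7/28≈0.25.
All 20 L of Gen-6 fit (value 39) ; 77 remain.
Take all of Gen-15 (27 L, value 32) ; 50 L left.
All 25 L of Gen-16 fit (value 28) ; 25 remain.
Fill the last 25 L with part of Gen-3: 25/28 of it earns 6.25.
Total value = 105.25.

105.25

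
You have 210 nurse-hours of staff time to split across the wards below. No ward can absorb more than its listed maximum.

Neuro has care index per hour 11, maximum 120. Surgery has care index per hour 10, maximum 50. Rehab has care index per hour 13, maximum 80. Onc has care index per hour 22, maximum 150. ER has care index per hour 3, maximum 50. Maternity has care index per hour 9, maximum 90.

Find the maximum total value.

4080

Rank by care index per hour: Onc 22 > Rehab 13 > Neuro 11 > Surgery 10 > Maternity 9 > ER 3.
Onc: +150 to 150 (cap) ; 60 left.
Rehab has room for 80 but only 60 remain, so it gets 60.
Total = 13×60 + 22×150 = 4080.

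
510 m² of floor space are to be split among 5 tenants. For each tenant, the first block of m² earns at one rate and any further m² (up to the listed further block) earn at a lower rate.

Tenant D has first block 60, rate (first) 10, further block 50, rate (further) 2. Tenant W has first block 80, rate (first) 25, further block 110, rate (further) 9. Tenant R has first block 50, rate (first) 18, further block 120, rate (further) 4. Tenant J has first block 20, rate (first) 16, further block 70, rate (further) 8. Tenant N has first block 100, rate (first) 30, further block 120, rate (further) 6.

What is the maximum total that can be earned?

Order all 10 blocks by rate: Tenant N/T1 30 > Tenant W/T1 25 > Tenant R/T1 18 > Tenant J/T1 16 > Tenant D/T1 10 > Tenant W/T2 9 > Tenant J/T2 8 > Tenant N/T2 6 > Tenant R/T2 4 > Tenant D/T2 2.
Fill Tenant N T1 block (100 at 30) — 410 left.
Fill Tenant W T1 block (80 at 25) — 330 left.
Fill Tenant R T1 block (50 at 18) — 280 left.
Tenant J T1 at 16: fill all 20 — 260 left.
Tenant D/T1 (10): +60 — 200 left.
Tenant W T2 at 9: fill all 110 — 90 left.
Tenant J T2 at 8: fill all 70 — 20 left.
Tenant N/T2: +20 of 120 at 6; pool empty.
Total = 30×100 + 25×80 + 18×50 + 16×20 + 10×60 + 9×110 + 8×70 + 6×20 = 8490.

8490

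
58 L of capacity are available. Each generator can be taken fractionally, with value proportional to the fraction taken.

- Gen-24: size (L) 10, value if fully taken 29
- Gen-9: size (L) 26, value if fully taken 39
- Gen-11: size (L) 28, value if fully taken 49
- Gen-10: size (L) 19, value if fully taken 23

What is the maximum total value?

Sort by value density: Gen-24 29/10≈2.9, Gen-11 49/28≈1.75, Gen-9 39/26≈1.5, Gen-10 23/19≈1.21.
Gen-24: take in full, 10 L for value 29 — 48 left.
All 28 L of Gen-11 fit (value 49) — 20 remain.
20 L left: a 20/26 share of Gen-9 gives 39×20/26 = 30.
Total value = 108.

108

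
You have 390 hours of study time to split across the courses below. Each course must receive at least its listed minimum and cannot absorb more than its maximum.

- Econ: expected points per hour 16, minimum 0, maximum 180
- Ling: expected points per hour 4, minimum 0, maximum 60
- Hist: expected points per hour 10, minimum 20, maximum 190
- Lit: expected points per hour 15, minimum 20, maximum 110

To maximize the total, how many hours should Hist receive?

100

Meeting every minimum uses 0+0+20+20 = 40 hours, leaving 350.
Order the courses by expected points per hour: Econ 16 > Lit 15 > Hist 10 > Ling 4.
Econ takes 180 more to reach its cap of 180 → 170 left.
Lit takes 90 more to reach its cap of 110 → 80 left.
Hist: +80 (room for 170) → 100. Pool exhausted.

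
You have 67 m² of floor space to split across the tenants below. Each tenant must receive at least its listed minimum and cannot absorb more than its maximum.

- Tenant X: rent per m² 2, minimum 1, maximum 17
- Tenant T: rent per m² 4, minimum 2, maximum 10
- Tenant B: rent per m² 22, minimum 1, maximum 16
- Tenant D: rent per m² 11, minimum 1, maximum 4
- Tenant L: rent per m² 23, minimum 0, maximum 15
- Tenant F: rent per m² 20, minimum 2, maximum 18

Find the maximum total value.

Meeting every minimum uses 1+2+1+1+0+2 = 7 m², leaving 60.
Rank by rent per m²: Tenant L 23 > Tenant B 22 > Tenant F 20 > Tenant D 11 > Tenant T 4 > Tenant X 2.
Give Tenant L 15 more to hit its cap of 15 — 45 left.
Tenant B takes 15 more to reach its cap of 16 — 30 left.
Tenant F takes 16 more to reach its cap of 18 — 14 left.
Give Tenant D 3 more to hit its cap of 4 — 11 left.
Give Tenant T 8 more to hit its cap of 10 — 3 left.
Tenant X has room for 16 more but only 3 remain, so it gets 4.
Total = 2×4 + 4×10 + 22×16 + 11×4 + 23×15 + 20×18 = 1149.

1149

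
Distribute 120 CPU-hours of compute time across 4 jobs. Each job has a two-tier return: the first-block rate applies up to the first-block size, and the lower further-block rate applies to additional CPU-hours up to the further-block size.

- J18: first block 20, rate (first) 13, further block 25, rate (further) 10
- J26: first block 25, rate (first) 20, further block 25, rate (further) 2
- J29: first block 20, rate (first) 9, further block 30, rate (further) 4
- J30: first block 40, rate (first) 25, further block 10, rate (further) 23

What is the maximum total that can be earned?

Treat each block as its own option and order by rate: J30/T1 25 > J30/T2 23 > J26/T1 20 > J18/T1 13 > J18/T2 10 > J29/T1 9 > J29/T2 4 > J26/T2 2.
Fill J30 T1 block (40 at 25) → 80 left.
Fill J30 T2 block (10 at 23) → 70 left.
J26/T1 (20): +25 → 45 left.
Fill J18 T1 block (20 at 13) → 25 left.
Fill J18 T2 block (25 at 10) → 0 left.
Total = 25×40 + 23×10 + 20×25 + 13×20 + 10×25 = 2240.

2240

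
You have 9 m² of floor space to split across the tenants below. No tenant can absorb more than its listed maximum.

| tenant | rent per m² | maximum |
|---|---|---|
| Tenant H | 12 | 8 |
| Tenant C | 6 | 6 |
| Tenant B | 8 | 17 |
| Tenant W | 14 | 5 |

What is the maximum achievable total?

Highest rent per m² first: Tenant W 14 > Tenant H 12 > Tenant B 8 > Tenant C 6.
Give Tenant W 5 to hit its cap of 5 ; 4 left.
Tenant H has room for 8 but only 4 remain, so it gets 4.
Total = 12×4 + 14×5 = 118.

118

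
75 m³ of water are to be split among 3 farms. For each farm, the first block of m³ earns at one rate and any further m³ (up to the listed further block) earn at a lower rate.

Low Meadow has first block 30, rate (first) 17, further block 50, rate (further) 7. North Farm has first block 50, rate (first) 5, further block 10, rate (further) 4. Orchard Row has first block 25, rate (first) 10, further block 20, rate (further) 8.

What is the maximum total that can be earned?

920

Order all 6 blocks by rate: Low Meadow/T1 17 > Orchard Row/T1 10 > Orchard Row/T2 8 > Low Meadow/T2 7 > North Farm/T1 5 > North Farm/T2 4.
Low Meadow T1 at 17: fill all 30 — 45 left.
Fill Orchard Row T1 block (25 at 10) — 20 left.
Fill Orchard Row T2 block (20 at 8) — 0 left.
Total = 17×30 + 10×25 + 8×20 = 920.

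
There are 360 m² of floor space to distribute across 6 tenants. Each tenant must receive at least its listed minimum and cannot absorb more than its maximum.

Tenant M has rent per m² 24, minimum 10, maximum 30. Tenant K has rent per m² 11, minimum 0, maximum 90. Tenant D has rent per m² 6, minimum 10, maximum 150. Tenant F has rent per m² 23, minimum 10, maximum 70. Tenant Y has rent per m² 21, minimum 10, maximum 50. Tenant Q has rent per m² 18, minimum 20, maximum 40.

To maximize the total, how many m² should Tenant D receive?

Meeting every minimum uses 10+0+10+10+10+20 = 60 m², leaving 300.
Order the tenants by rent per m²: Tenant M 24 > Tenant F 23 > Tenant Y 21 > Tenant Q 18 > Tenant K 11 > Tenant D 6.
Tenant M takes 20 more to reach its cap of 30 ; 280 left.
Tenant F takes 60 more to reach its cap of 70 ; 220 left.
Give Tenant Y 40 more to hit its cap of 50 ; 180 left.
Tenant Q takes 20 more to reach its cap of 40 ; 160 left.
Tenant K takes 90 more to reach its cap of 90 ; 70 left.
Tenant D has room for 140 more but only 70 remain, so it gets 80.

80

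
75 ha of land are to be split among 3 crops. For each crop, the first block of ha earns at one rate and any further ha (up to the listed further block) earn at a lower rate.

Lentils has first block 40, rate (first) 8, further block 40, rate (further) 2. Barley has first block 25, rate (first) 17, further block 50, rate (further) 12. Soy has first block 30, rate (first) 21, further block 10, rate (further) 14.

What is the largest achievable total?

Rank every tier by rate: Soy/T1 21 > Barley/T1 17 > Soy/T2 14 > Barley/T2 12 > Lentils/T1 8 > Lentils/T2 2.
Fill Soy T1 block (30 at 21) → 45 left.
Barley T1 at 17: fill all 25 → 20 left.
Soy T2 at 14: fill all 10 → 10 left.
Barley/T2: +10 of 50 at 12; pool empty.
Total = 21×30 + 17×25 + 14×10 + 12×10 = 1315.

1315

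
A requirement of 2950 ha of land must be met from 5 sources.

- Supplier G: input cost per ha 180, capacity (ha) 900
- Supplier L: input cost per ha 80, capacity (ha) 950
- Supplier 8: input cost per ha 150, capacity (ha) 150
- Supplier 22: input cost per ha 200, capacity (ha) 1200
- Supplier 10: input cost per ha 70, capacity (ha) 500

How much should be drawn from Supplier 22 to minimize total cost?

450

Cheapest first:
Take 500 from Supplier 10 at 70 ; need 2450 more.
Take 950 from Supplier L at 80 ; need 1500 more.
Supplier 8 (150): use full 150 ; 1350 ha to go.
Supplier G at 180: take all 900 ha ; 450 still needed.
Supplier 22 at 200: take 450 of its 1200 ; requirement met.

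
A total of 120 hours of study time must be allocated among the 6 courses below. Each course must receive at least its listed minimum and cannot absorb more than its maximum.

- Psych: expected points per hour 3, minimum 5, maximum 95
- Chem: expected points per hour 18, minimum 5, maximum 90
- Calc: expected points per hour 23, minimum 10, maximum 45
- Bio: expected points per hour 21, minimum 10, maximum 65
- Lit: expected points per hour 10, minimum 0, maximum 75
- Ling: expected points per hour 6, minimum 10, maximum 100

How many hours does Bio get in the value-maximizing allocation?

55

Meeting every minimum uses 5+5+10+10+0+10 = 40 hours, leaving 80.
Highest expected points per hour first: Calc 23 > Bio 21 > Chem 18 > Lit 10 > Ling 6 > Psych 3.
Calc takes 35 more to reach its cap of 45 — 45 left.
Bio: +45 (room for 55) → 55. Pool exhausted.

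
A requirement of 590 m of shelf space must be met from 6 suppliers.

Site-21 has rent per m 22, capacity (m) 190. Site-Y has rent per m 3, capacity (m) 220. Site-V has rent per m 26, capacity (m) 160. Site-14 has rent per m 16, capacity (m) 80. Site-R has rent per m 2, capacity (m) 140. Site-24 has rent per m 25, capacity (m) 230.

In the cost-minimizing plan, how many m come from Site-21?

Use suppliers in increasing cost order.
Take 140 from Site-R at 2 — need 450 more.
Take 220 from Site-Y at 3 — need 230 more.
Site-14 (16): use full 80 — 150 m to go.
Take 150 from Site-21 at 22 to finish.
Site-24, Site-V: unused.

150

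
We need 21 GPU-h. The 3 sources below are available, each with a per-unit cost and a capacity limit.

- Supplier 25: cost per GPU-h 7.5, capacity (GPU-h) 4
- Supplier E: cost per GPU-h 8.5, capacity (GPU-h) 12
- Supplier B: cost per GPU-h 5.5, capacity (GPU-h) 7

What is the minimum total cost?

153.5

Fill from the cheapest source first.
Supplier B at 5.5: take all 7 GPU-h ; 14 still needed.
Supplier 25 (7.5): use full 4 ; 10 GPU-h to go.
Take 10 from Supplier E at 8.5 to finish.
Cost = 7×5.5 + 4×7.5 + 10×8.5 = 153.5.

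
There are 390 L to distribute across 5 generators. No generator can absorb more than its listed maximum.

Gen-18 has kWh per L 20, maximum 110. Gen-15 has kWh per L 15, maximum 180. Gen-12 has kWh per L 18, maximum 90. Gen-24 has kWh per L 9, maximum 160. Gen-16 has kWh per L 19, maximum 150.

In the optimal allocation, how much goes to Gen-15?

Order the generators by kWh per L: Gen-18 20 > Gen-16 19 > Gen-12 18 > Gen-15 15 > Gen-24 9.
Give Gen-18 110 to hit its cap of 110 → 280 left.
Give Gen-16 150 to hit its cap of 150 → 130 left.
Give Gen-12 90 to hit its cap of 90 → 40 left.
Gen-15: +40 (room for 180) → 40. Pool exhausted.

40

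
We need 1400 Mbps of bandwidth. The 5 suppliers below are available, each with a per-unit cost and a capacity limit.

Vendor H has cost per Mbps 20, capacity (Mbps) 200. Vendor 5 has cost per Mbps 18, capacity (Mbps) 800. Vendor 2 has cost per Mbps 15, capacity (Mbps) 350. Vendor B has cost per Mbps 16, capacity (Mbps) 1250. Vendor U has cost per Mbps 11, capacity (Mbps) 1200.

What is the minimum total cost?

Fill from the cheapest supplier first.
Vendor U at 11: take all 1200 Mbps → 200 still needed.
Take 200 from Vendor 2 at 15 to finish.
Vendor B, Vendor 5, Vendor H: unused.
Cost = 1200×11 + 200×15 = 16200.

16200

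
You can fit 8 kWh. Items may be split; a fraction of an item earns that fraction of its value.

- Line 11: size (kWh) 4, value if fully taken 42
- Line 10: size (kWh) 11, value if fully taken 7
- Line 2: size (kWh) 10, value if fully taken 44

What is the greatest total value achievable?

59.6

Best value per unit of size first: Line 11 42/4≈10.5, Line 2 44/10≈4.4, Line 10 7/11≈0.636.
Line 11: take in full, 4 kWh for value 42 ; 4 left.
Fill the last 4 kWh with part of Line 2: 4/10 of it earns 17.6.
Total value = 59.6.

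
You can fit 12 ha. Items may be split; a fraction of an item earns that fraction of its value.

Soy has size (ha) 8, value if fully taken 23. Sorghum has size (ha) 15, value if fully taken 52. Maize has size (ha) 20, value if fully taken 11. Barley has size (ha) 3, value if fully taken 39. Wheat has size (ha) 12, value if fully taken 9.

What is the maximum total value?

70.2

Rank by value-to-size ratio: Barley 39/3≈13, Sorghum 52/15≈3.47, Soy 23/8≈2.88, Wheat 9/12≈0.75, Maize 11/20≈0.55.
Take all of Barley (3 ha, value 39) — 9 ha left.
Fill the last 9 ha with part of Sorghum: 9/15 of it earns 31.2.
Total value = 70.2.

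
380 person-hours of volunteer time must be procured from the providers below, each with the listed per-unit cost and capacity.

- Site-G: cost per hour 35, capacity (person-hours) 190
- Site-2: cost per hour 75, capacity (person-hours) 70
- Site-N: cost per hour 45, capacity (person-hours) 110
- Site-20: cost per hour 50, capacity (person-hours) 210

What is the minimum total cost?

Fill from the cheapest provider first.
Take 190 from Site-G at 35 ; need 190 more.
Site-N at 45: take all 110 person-hours ; 80 still needed.
Take 80 from Site-20 at 50 to finish.
Site-2: unused.
Cost = 190×35 + 110×45 + 80×50 = 15600.

15600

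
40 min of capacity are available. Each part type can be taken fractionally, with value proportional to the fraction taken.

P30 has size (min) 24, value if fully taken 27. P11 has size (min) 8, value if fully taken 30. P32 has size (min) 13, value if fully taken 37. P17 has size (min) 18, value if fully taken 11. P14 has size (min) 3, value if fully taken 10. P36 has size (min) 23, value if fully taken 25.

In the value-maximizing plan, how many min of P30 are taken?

16

Best value per unit of size first: P11 30/8≈3.75, P14 10/3≈3.33, P32 37/13≈2.85, P30 27/24≈1.12, P36 25/23≈1.09, P17 11/18≈0.611.
Take all of P11 (8 min, value 30) — 32 min left.
All 3 min of P14 fit (value 10) — 29 remain.
P32: take in full, 13 min for value 37 — 16 left.
16 min left: a 16/24 share of P30 gives 27×16/24 = 18.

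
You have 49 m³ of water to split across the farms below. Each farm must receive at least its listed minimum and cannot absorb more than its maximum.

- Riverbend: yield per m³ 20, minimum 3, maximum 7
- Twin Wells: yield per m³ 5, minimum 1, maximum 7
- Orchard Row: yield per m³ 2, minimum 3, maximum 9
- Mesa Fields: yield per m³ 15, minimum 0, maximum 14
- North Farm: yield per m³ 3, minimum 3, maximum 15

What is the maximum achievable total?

Meeting every minimum uses 3+1+3+0+3 = 10 m³, leaving 39.
Order the farms by yield per m³: Riverbend 20 > Mesa Fields 15 > Twin Wells 5 > North Farm 3 > Orchard Row 2.
Riverbend: +4 to 7 (cap) ; 35 left.
Mesa Fields: +14 to 14 (cap) ; 21 left.
Twin Wells: +6 to 7 (cap) ; 15 left.
Give North Farm 12 more to hit its cap of 15 ; 3 left.
Orchard Row has room for 6 more but only 3 remain, so it gets 6.
Total = 20×7 + 5×7 + 2×6 + 15×14 + 3×15 = 442.

442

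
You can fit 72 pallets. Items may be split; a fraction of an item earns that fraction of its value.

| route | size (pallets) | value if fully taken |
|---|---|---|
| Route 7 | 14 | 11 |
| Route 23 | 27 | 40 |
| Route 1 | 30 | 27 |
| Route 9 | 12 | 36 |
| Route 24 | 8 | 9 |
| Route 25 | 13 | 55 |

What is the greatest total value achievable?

150.8

Sort by value density: Route 25 55/13≈4.23, Route 9 36/12≈3, Route 23 40/27≈1.48, Route 24 9/8≈1.12, Route 1 27/30≈0.9, Route 7 11/14≈0.786.
Route 25: take in full, 13 pallets for value 55 → 59 left.
Take all of Route 9 (12 pallets, value 36) → 47 pallets left.
Route 23: take in full, 27 pallets for value 40 → 20 left.
All 8 pallets of Route 24 fit (value 9) → 12 remain.
12 pallets left: a 12/30 share of Route 1 gives 27×12/30 = 10.8.
Total value = 150.8.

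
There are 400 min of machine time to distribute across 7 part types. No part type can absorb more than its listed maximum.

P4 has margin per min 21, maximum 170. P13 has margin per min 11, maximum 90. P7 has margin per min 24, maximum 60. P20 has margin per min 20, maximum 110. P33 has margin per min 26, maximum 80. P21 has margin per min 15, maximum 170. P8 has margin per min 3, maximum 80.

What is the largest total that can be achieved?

Rank by margin per min: P33 26 > P7 24 > P4 21 > P20 20 > P21 15 > P13 11 > P8 3.
P33 takes 80 to reach its cap of 80 → 320 left.
P7 takes 60 to reach its cap of 60 → 260 left.
P4: +170 to 170 (cap) → 90 left.
P20: +90 (room for 110) → 90. Pool exhausted.
Total = 21×170 + 24×60 + 20×90 + 26×80 = 8890.

8890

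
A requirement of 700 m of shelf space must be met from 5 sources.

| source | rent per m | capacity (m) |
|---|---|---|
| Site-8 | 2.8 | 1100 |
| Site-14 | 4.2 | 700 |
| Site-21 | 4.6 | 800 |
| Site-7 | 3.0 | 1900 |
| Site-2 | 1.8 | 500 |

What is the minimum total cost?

Cheapest first:
Site-2 at 1.8: take all 500 m ; 200 still needed.
Site-8 at 2.8: take 200 of its 1100 ; requirement met.
Site-7, Site-14, Site-21: unused.
Cost = 500×1.8 + 200×2.8 = 1460.

1460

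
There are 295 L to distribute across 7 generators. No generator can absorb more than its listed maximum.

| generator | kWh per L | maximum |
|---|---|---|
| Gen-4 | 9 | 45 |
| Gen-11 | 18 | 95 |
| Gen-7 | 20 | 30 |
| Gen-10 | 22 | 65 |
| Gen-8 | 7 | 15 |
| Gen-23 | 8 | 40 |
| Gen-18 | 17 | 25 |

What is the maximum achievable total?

Rank by kWh per L: Gen-10 22 > Gen-7 20 > Gen-11 18 > Gen-18 17 > Gen-4 9 > Gen-23 8 > Gen-8 7.
Give Gen-10 65 to hit its cap of 65 ; 230 left.
Gen-7 takes 30 to reach its cap of 30 ; 200 left.
Gen-11 takes 95 to reach its cap of 95 ; 105 left.
Gen-18: +25 to 25 (cap) ; 80 left.
Gen-4 takes 45 to reach its cap of 45 ; 35 left.
Gen-23: +35 (room for 40) → 35. Pool exhausted.
Total = 9×45 + 18×95 + 20×30 + 22×65 + 8×35 + 17×25 = 4850.

4850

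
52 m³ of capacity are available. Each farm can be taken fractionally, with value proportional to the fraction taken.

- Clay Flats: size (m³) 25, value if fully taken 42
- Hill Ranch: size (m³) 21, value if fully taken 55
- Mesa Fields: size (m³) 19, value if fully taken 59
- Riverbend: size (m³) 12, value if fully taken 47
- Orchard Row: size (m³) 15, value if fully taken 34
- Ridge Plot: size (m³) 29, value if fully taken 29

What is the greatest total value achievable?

161

Best value per unit of size first: Riverbend 47/12≈3.92, Mesa Fields 59/19≈3.11, Hill Ranch 55/21≈2.62, Orchard Row 34/15≈2.27, Clay Flats 42/25≈1.68, Ridge Plot 29/29≈1.
Riverbend: take in full, 12 m³ for value 47 — 40 left.
All 19 m³ of Mesa Fields fit (value 59) — 21 remain.
Hill Ranch: take in full, 21 m³ for value 55 — 0 left.
Total value = 161.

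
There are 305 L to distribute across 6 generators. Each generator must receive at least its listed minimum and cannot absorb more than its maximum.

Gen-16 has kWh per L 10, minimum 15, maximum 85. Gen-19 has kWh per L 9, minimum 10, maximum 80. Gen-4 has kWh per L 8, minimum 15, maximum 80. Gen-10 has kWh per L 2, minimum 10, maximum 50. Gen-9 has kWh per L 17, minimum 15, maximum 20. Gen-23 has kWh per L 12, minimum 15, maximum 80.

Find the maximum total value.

Meeting every minimum uses 15+10+15+10+15+15 = 80 L, leaving 225.
Rank by kWh per L: Gen-9 17 > Gen-23 12 > Gen-16 10 > Gen-19 9 > Gen-4 8 > Gen-10 2.
Gen-9 takes 5 more to reach its cap of 20 — 220 left.
Give Gen-23 65 more to hit its cap of 80 — 155 left.
Give Gen-16 70 more to hit its cap of 85 — 85 left.
Give Gen-19 70 more to hit its cap of 80 — 15 left.
Only 15 left; Gen-4 takes them to reach 30.
Total = 10×85 + 9×80 + 8×30 + 2×10 + 17×20 + 12×80 = 3130.

3130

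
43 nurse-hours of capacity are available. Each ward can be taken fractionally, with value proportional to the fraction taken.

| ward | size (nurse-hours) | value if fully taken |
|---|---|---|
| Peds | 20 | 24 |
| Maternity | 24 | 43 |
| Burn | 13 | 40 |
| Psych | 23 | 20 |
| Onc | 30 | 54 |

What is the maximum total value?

Sort by value density: Burn 40/13≈3.08, Onc 54/30≈1.8, Maternity 43/24≈1.79, Peds 24/20≈1.2, Psych 20/23≈0.87.
All 13 nurse-hours of Burn fit (value 40) → 30 remain.
Onc: take in full, 30 nurse-hours for value 54 → 0 left.
Total value = 94.

94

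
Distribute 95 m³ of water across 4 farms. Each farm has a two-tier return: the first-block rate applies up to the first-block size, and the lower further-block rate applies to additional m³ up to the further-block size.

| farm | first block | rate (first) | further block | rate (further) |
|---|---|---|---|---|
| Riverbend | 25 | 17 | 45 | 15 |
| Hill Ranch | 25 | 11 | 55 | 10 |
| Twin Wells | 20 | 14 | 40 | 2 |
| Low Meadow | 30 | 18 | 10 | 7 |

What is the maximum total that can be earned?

1565

Treat each block as its own option and order by rate: Low Meadow/tier1 18 > Riverbend/tier1 17 > Riverbend/tier2 15 > Twin Wells/tier1 14 > Hill Ranch/tier1 11 > Hill Ranch/tier2 10 > Low Meadow/tier2 7 > Twin Wells/tier2 2.
Fill Low Meadow tier1 block (30 at 18) — 65 left.
Riverbend/tier1 (17): +25 — 40 left.
Riverbend/tier2: +40 of 45 at 15; pool empty.
Total = 18×30 + 17×25 + 15×40 = 1565.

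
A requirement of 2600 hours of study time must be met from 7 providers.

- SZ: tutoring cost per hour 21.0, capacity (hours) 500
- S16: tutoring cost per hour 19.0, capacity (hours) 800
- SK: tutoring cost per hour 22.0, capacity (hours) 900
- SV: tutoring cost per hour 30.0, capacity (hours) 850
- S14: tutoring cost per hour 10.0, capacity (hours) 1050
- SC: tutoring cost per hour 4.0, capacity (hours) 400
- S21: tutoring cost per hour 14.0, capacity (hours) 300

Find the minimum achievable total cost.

Fill from the cheapest provider first.
SC at 4.0: take all 400 hours — 2200 still needed.
S14 at 10.0: take all 1050 hours — 1150 still needed.
S21 (14.0): use full 300 — 850 hours to go.
S16 (19.0): use full 800 — 50 hours to go.
Take 50 from SZ at 21.0 to finish.
SK, SV: unused.
Cost = 400×4.0 + 1050×10.0 + 300×14.0 + 800×19.0 + 50×21.0 = 32550.

32550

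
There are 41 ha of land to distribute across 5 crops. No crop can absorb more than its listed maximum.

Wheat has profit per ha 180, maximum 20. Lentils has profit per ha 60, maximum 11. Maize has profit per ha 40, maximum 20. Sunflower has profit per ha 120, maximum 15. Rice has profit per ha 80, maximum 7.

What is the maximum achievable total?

5880

Rank by profit per ha: Wheat 180 > Sunflower 120 > Rice 80 > Lentils 60 > Maize 40.
Give Wheat 20 to hit its cap of 20 → 21 left.
Sunflower takes 15 to reach its cap of 15 → 6 left.
Rice has room for 7 but only 6 remain, so it gets 6.
Total = 180×20 + 120×15 + 80×6 = 5880.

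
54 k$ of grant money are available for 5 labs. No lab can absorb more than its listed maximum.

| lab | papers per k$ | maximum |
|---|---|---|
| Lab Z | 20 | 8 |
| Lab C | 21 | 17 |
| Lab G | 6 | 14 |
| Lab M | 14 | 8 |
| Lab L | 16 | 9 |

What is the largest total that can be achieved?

845

Highest papers per k$ first: Lab C 21 > Lab Z 20 > Lab L 16 > Lab M 14 > Lab G 6.
Lab C takes 17 to reach its cap of 17 ; 37 left.
Give Lab Z 8 to hit its cap of 8 ; 29 left.
Give Lab L 9 to hit its cap of 9 ; 20 left.
Lab M: +8 to 8 (cap) ; 12 left.
Only 12 left; Lab G takes them to reach 12.
Total = 20×8 + 21×17 + 6×12 + 14×8 + 16×9 = 845.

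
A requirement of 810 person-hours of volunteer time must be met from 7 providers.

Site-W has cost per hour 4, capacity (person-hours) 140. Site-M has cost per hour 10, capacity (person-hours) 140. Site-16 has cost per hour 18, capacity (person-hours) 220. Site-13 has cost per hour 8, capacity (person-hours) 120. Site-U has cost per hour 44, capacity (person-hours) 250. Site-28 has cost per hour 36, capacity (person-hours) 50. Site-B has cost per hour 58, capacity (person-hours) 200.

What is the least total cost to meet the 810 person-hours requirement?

Cheapest first:
Site-W at 4: take all 140 person-hours ; 670 still needed.
Take 120 from Site-13 at 8 ; need 550 more.
Site-M at 10: take all 140 person-hours ; 410 still needed.
Site-16 (18): use full 220 ; 190 person-hours to go.
Site-28 (36): use full 50 ; 140 person-hours to go.
Site-U at 44: take 140 of its 250 ; requirement met.
Site-B: unused.
Cost = 140×4 + 120×8 + 140×10 + 220×18 + 50×36 + 140×44 = 14840.

14840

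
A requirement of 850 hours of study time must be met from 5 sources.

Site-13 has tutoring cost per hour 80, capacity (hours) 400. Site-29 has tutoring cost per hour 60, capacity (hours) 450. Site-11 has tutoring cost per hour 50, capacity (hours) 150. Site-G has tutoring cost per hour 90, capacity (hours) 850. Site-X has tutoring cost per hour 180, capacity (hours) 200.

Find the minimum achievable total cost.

Use sources in increasing cost order.
Site-11 at 50: take all 150 hours → 700 still needed.
Site-29 at 60: take all 450 hours → 250 still needed.
Take 250 from Site-13 at 80 to finish.
Site-G, Site-X: unused.
Cost = 150×50 + 450×60 + 250×80 = 54500.

54500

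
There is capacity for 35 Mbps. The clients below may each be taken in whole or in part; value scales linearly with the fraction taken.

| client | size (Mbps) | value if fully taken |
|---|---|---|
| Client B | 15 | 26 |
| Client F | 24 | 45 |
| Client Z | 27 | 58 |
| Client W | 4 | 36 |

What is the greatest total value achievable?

101.5

Rank by value-to-size ratio: Client W 36/4≈9, Client Z 58/27≈2.15, Client F 45/24≈1.88, Client B 26/15≈1.73.
Take all of Client W (4 Mbps, value 36) → 31 Mbps left.
All 27 Mbps of Client Z fit (value 58) → 4 remain.
Only 4 Mbps remain; take 4/24 of Client F for value 45×4/24 = 7.5.
Total value = 101.5.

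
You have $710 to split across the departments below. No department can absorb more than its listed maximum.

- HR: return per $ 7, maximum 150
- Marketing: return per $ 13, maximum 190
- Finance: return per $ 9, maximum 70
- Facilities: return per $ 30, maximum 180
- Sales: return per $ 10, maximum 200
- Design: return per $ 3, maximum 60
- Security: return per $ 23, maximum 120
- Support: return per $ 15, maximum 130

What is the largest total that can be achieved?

13480

Order the departments by return per $: Facilities 30 > Security 23 > Support 15 > Marketing 13 > Sales 10 > Finance 9 > HR 7 > Design 3.
Facilities: +180 to 180 (cap) → 530 left.
Security takes 120 to reach its cap of 120 → 410 left.
Support: +130 to 130 (cap) → 280 left.
Give Marketing 190 to hit its cap of 190 → 90 left.
Only 90 left; Sales takes them to reach 90.
Total = 13×190 + 30×180 + 10×90 + 23×120 + 15×130 = 13480.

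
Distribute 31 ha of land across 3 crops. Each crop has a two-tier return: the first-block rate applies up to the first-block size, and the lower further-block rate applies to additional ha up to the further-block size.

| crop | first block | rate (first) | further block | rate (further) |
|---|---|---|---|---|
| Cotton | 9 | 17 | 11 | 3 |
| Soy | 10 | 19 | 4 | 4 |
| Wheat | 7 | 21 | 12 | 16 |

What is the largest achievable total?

570

Treat each block as its own option and order by rate: Wheat/tier1 21 > Soy/tier1 19 > Cotton/tier1 17 > Wheat/tier2 16 > Soy/tier2 4 > Cotton/tier2 3.
Wheat/tier1 (21): +7 — 24 left.
Soy/tier1 (19): +10 — 14 left.
Fill Cotton tier1 block (9 at 17) — 5 left.
Wheat/tier2: +5 of 12 at 16; pool empty.
Total = 21×7 + 19×10 + 17×9 + 16×5 = 570.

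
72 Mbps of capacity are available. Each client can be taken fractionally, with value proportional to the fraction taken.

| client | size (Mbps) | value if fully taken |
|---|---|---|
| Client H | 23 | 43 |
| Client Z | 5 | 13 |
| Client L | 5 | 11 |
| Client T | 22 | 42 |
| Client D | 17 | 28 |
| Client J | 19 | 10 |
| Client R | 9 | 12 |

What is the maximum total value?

137

Rank by value-to-size ratio: Client Z 13/5≈2.6, Client L 11/5≈2.2, Client T 42/22≈1.91, Client H 43/23≈1.87, Client D 28/17≈1.65, Client R 12/9≈1.33, Client J 10/19≈0.526.
All 5 Mbps of Client Z fit (value 13) — 67 remain.
Client L: take in full, 5 Mbps for value 11 — 62 left.
Take all of Client T (22 Mbps, value 42) — 40 Mbps left.
Take all of Client H (23 Mbps, value 43) — 17 Mbps left.
Client D: take in full, 17 Mbps for value 28 — 0 left.
Total value = 137.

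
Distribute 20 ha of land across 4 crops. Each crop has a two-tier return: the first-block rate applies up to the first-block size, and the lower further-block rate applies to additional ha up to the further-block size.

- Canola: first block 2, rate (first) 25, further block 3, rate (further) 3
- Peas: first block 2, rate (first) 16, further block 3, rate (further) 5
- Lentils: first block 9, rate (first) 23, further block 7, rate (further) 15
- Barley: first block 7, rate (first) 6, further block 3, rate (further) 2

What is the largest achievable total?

394

Rank every tier by rate: Canola/T1 25 > Lentils/T1 23 > Peas/T1 16 > Lentils/T2 15 > Barley/T1 6 > Peas/T2 5 > Canola/T2 3 > Barley/T2 2.
Canola T1 at 25: fill all 2 ; 18 left.
Lentils T1 at 23: fill all 9 ; 9 left.
Peas T1 at 16: fill all 2 ; 7 left.
Lentils T2 at 15: fill all 7 ; 0 left.
Total = 25×2 + 23×9 + 16×2 + 15×7 = 394.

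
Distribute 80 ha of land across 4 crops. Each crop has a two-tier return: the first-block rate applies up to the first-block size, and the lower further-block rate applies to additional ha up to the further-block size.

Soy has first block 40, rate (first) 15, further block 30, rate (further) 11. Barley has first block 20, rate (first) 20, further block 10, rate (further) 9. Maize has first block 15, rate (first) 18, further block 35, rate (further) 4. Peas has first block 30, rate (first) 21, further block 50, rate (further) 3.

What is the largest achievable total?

1525

Order all 8 blocks by rate: Peas/first 21 > Barley/first 20 > Maize/first 18 > Soy/first 15 > Soy/second 11 > Barley/second 9 > Maize/second 4 > Peas/second 3.
Peas/first (21): +30 — 50 left.
Barley/first (20): +20 — 30 left.
Fill Maize first block (15 at 18) — 15 left.
Soy/first: +15 of 40 at 15; pool empty.
Total = 21×30 + 20×20 + 18×15 + 15×15 = 1525.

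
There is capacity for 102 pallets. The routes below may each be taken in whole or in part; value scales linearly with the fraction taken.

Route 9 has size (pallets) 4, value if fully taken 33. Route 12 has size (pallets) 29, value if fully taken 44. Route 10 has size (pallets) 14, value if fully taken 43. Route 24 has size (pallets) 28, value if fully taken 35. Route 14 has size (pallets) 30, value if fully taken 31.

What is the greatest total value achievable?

Sort by value density: Route 9 33/4≈8.25, Route 10 43/14≈3.07, Route 12 44/29≈1.52, Route 24 35/28≈1.25, Route 14 31/30≈1.03.
All 4 pallets of Route 9 fit (value 33) ; 98 remain.
Route 10: take in full, 14 pallets for value 43 ; 84 left.
Take all of Route 12 (29 pallets, value 44) ; 55 pallets left.
Take all of Route 24 (28 pallets, value 35) ; 27 pallets left.
Only 27 pallets remain; take 27/30 of Route 14 for value 31×27/30 = 27.9.
Total value = 182.9.

182.9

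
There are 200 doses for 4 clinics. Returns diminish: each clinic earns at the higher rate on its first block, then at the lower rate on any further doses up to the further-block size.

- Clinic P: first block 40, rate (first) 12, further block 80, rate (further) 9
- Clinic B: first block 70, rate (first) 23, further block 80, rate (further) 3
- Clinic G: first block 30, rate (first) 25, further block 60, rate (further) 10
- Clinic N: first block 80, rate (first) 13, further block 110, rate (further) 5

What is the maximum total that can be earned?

3640

Treat each block as its own option and order by rate: Clinic G/tier1 25 > Clinic B/tier1 23 > Clinic N/tier1 13 > Clinic P/tier1 12 > Clinic G/tier2 10 > Clinic P/tier2 9 > Clinic N/tier2 5 > Clinic B/tier2 3.
Clinic G/tier1 (25): +30 → 170 left.
Clinic B/tier1 (23): +70 → 100 left.
Clinic N/tier1 (13): +80 → 20 left.
Clinic P/tier1: +20 of 40 at 12; pool empty.
Total = 25×30 + 23×70 + 13×80 + 12×20 = 3640.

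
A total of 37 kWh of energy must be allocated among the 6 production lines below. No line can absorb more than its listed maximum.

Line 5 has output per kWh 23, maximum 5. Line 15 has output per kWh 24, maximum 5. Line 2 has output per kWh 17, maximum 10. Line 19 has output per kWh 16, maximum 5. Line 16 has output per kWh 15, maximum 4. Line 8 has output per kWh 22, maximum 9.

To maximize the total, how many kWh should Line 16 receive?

3

Rank by output per kWh: Line 15 24 > Line 5 23 > Line 8 22 > Line 2 17 > Line 19 16 > Line 16 15.
Give Line 15 5 to hit its cap of 5 → 32 left.
Line 5 takes 5 to reach its cap of 5 → 27 left.
Give Line 8 9 to hit its cap of 9 → 18 left.
Give Line 2 10 to hit its cap of 10 → 8 left.
Give Line 19 5 to hit its cap of 5 → 3 left.
Line 16 has room for 4 but only 3 remain, so it gets 3.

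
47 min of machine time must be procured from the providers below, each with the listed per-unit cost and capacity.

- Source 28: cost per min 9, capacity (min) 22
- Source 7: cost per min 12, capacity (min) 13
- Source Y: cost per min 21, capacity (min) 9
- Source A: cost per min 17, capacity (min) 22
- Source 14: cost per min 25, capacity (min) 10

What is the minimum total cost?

Cheapest first:
Source 28 at 9: take all 22 min — 25 still needed.
Source 7 (12): use full 13 — 12 min to go.
Source A (17): take the remaining 12 — done.
Source Y, Source 14: unused.
Cost = 22×9 + 13×12 + 12×17 = 558.

558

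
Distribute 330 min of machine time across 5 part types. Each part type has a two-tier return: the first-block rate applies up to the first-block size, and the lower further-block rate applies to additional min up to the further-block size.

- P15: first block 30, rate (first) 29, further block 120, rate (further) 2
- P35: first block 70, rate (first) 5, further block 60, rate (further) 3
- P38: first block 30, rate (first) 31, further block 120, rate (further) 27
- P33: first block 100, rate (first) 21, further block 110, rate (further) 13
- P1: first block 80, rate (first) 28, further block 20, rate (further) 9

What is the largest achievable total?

8750

Treat each block as its own option and order by rate: P38/T1 31 > P15/T1 29 > P1/T1 28 > P38/T2 27 > P33/T1 21 > P33/T2 13 > P1/T2 9 > P35/T1 5 > P35/T2 3 > P15/T2 2.
P38 T1 at 31: fill all 30 ; 300 left.
P15 T1 at 29: fill all 30 ; 270 left.
P1 T1 at 28: fill all 80 ; 190 left.
P38/T2 (27): +120 ; 70 left.
P33 T1 at 21: only 70 left, fill 70.
Total = 31×30 + 29×30 + 28×80 + 27×120 + 21×70 = 8750.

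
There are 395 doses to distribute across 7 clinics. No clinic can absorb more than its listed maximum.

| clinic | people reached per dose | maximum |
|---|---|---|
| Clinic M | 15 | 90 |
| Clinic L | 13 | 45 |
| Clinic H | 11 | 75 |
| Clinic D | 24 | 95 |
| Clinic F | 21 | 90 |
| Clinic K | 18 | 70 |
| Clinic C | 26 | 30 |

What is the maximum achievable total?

7820

Highest people reached per dose first: Clinic C 26 > Clinic D 24 > Clinic F 21 > Clinic K 18 > Clinic M 15 > Clinic L 13 > Clinic H 11.
Give Clinic C 30 to hit its cap of 30 ; 365 left.
Clinic D: +95 to 95 (cap) ; 270 left.
Give Clinic F 90 to hit its cap of 90 ; 180 left.
Clinic K takes 70 to reach its cap of 70 ; 110 left.
Clinic M: +90 to 90 (cap) ; 20 left.
Clinic L: +20 (room for 45) → 20. Pool exhausted.
Total = 15×90 + 13×20 + 24×95 + 21×90 + 18×70 + 26×30 = 7820.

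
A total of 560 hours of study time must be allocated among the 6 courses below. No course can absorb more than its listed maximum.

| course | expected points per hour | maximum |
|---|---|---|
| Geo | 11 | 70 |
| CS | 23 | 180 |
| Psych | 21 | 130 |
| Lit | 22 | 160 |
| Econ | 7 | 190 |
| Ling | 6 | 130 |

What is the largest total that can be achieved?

Rank by expected points per hour: CS 23 > Lit 22 > Psych 21 > Geo 11 > Econ 7 > Ling 6.
Give CS 180 to hit its cap of 180 → 380 left.
Lit takes 160 to reach its cap of 160 → 220 left.
Psych takes 130 to reach its cap of 130 → 90 left.
Geo: +70 to 70 (cap) → 20 left.
Only 20 left; Econ takes them to reach 20.
Total = 11×70 + 23×180 + 21×130 + 22×160 + 7×20 = 11300.

11300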